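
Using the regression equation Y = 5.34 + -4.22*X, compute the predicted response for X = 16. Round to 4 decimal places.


Plug X = 16 into Y = 5.34 + -4.22*X:
Y = 5.34 + -67.5200 = -62.1800.

-62.1800


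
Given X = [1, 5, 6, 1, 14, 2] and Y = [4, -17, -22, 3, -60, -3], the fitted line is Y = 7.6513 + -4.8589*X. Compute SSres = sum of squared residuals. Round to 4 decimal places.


Predicted values from Y = 7.6513 + -4.8589*X.
Residuals: [1.2076, -0.3568, -0.4979, 0.2076, 0.3733, -0.9335].
SSres = 2.8874.

2.8874


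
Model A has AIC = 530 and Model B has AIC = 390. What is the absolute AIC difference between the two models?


Absolute difference = |530 - 390| = 140.
The model with lower AIC (B) is preferred.

140


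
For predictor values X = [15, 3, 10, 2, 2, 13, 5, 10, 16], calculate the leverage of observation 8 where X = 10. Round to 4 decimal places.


n = 9, xbar = 8.4444.
SXX = sum((xi - xbar)^2) = 250.2222.
h = 1/9 + (10 - 8.4444)^2 / 250.2222 = 0.1208.

0.1208


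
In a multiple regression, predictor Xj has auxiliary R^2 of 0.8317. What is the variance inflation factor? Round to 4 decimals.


Using VIF = 1/(1 - R^2_j):
1 - 0.8317 = 0.1683.
VIF = 5.9418.

5.9418


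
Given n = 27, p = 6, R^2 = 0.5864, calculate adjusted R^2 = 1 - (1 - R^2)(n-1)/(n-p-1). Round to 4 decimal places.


Plug in: Adj R^2 = 1 - (1 - 0.5864) * 26/20.
= 1 - 0.4136 * 26/20
= 1 - 10.7536 / 20
= 1 - 0.5377 = 0.4623.

0.4623


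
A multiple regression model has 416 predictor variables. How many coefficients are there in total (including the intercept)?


Including the intercept, the model has 416 predictor coefficients + 1 intercept.
Total = 417.

417


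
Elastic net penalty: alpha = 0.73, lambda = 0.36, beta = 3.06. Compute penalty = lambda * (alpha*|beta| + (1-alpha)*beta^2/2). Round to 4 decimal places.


L1 component = 0.73 * |3.06| = 2.2338.
L2 component = 0.27 * 3.06^2 / 2 = 1.2641.
Penalty = 0.36 * (2.2338 + 1.2641) = 0.36 * 3.4979 = 1.2592.

1.2592


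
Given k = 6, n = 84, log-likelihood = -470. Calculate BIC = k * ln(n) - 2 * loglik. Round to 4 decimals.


Compute k*ln(n) = 6*ln(84) = 6*4.430817 = 26.584902.
Then -2*loglik = 940.
BIC = 26.584902 + 940 = 966.584902, which rounds to 966.5849.

966.5849


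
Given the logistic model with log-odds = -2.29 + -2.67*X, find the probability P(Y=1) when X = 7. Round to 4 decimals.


Compute z = -2.29 + (-2.67)(7) = -20.9800.
exp(-z) = 1292701433.2765.
P = 1/(1 + 1292701433.2765) = 0.0000.

0.0000


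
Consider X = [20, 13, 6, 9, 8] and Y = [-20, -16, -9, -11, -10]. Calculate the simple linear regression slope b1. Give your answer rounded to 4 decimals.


The sample means are xbar = 11.2000 and ybar = -13.2000.
Compute S_xx = 122.8000 and S_xy = -101.8000.
Slope b1 = S_xy / S_xx = -101.8000 / 122.8000 = -0.8290.

-0.8290


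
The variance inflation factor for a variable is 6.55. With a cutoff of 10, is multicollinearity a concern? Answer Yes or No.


Compare VIF = 6.55 to the threshold of 10.
6.55 < 10, so the answer is No.

No


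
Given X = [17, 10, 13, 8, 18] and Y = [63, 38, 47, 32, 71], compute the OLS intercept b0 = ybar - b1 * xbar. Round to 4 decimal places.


Compute b1 = 3.7807 from the OLS formula.
With xbar = 13.2000 and ybar = 50.2000, the intercept is:
b0 = 50.2000 - 3.7807 * 13.2000 = 0.2941.

0.2941


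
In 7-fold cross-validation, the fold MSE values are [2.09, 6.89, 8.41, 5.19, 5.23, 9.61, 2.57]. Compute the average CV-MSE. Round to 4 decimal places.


Add all fold MSEs: 39.9900.
Divide by k = 7: 39.9900/7 = 5.7129.

5.7129


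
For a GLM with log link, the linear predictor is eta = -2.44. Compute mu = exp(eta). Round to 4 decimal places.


The inverse log link gives:
mu = exp(-2.44) = 0.0872.

0.0872


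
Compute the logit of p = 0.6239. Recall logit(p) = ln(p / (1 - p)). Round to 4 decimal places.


Compute the odds: 0.6239/0.3761 = 1.6589.
Take the natural log: ln(1.6589) = 0.5061.

0.5061


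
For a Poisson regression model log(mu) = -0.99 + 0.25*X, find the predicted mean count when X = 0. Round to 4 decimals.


Compute eta = -0.99 + 0.25 * 0 = -0.9900.
Apply inverse link: mu = e^-0.9900 = 0.3716.

0.3716


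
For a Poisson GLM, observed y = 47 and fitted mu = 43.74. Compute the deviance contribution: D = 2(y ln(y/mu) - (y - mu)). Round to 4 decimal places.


y/mu = 47/43.74 = 1.074531 (approx.), and ln(47/43.74) = 0.071885.
y * ln(y/mu) = 47 * 0.071885 = 3.378595.
y - mu = 3.26.
D = 2 * (3.378595 - 3.26) = 0.237190, which rounds to 0.2372.

0.2372


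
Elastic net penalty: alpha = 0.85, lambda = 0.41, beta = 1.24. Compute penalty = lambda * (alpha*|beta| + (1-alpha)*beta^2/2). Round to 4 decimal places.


alpha * |beta| = 0.85 * 1.24 = 1.0540.
(1-alpha) * beta^2/2 = 0.15 * 1.5376/2 = 0.1153.
Total = 0.41 * (1.0540 + 0.1153) = 0.4794.

0.4794


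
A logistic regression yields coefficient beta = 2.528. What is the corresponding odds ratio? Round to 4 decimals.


Odds ratio = exp(beta) = exp(2.528).
= 12.5284.

12.5284


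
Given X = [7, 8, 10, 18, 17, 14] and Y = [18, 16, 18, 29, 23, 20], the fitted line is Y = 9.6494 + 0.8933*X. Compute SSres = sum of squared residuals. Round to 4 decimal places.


Predicted values from Y = 9.6494 + 0.8933*X.
Residuals: [2.0975, -0.7958, -0.5824, 3.2712, -1.8355, -2.1556].
SSres = 24.0884.

24.0884


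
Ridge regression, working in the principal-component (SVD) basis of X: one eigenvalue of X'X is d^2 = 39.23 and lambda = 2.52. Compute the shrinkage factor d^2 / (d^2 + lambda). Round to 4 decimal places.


Compute the denominator: 39.23 + 2.52 = 41.7500.
Shrinkage factor = 39.23 / 41.7500 = 0.9396.

0.9396


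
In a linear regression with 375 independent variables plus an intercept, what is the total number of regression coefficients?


Total coefficients = number of predictors + 1 (for the intercept).
= 375 + 1 = 376.

376


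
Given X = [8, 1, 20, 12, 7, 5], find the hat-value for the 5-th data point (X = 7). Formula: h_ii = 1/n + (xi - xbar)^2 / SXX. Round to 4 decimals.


n = 6, xbar = 8.8333.
SXX = sum((xi - xbar)^2) = 214.8333.
h = 1/6 + (7 - 8.8333)^2 / 214.8333 = 0.1823.

0.1823


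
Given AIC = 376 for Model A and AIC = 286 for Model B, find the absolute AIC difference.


|AIC_A - AIC_B| = |376 - 286| = 90.
Model B is preferred (lower AIC).

90


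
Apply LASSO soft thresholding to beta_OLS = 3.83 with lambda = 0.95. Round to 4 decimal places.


|beta_OLS| = 3.83.
lambda = 0.95.
Since |beta| > lambda, coefficient = sign(beta)*(|beta| - lambda) = 2.8800.
Result = 2.8800.

2.8800


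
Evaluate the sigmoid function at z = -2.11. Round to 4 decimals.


exp(2.1100) = 8.2482.
1 + exp(-z) = 9.2482.
sigmoid = 1/9.2482 = 0.1081.

0.1081


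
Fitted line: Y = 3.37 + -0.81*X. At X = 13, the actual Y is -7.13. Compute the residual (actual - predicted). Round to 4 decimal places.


Compute yhat = 3.37 + (-0.81)(13) = -7.1600.
Residual = actual - predicted = -7.13 - -7.1600 = 0.0300.

0.0300


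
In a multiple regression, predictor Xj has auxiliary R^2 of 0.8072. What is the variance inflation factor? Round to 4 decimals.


VIF = 1 / (1 - 0.8072).
= 1 / 0.1928 = 5.1867.

5.1867


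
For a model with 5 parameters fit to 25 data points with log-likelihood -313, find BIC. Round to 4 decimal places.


ln(25) = 3.218876.
k * ln(n) = 5 * 3.218876 = 16.094380.
-2L = 626.
BIC = 16.094380 + 626 = 642.094380, which rounds to 642.0944.

642.0944


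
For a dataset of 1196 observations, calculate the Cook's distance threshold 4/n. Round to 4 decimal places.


Using the rule of thumb:
Threshold = 4 / 1196 = 0.0033.

0.0033


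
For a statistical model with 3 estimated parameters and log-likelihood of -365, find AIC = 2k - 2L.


Compute:
2k = 2*3 = 6.
-2*loglik = -2*(-365) = 730.
AIC = 6 + 730 = 736.

736


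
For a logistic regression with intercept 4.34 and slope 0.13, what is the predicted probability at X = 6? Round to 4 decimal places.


Compute z = 4.34 + (0.13)(6) = 5.1200.
exp(-z) = 0.0060.
P = 1/(1 + 0.0060) = 0.9941.

0.9941


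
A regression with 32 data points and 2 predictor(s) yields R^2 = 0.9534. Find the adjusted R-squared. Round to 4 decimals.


Adjusted R^2 = 1 - (1 - R^2) * (n-1)/(n-p-1).
(1 - R^2) = 0.0466.
(n-1)/(n-p-1) = 31/29.
(1 - R^2) * (n-1) = 0.0466 * 31 = 1.4446.
Divide by (n-p-1): 1.4446 / 29 = 0.0498.
Adj R^2 = 1 - 0.0498 = 0.9502.

0.9502


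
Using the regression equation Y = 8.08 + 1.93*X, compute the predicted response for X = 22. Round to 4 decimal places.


Substitute X = 22 into the equation:
Y = 8.08 + 1.93 * 22 = 8.08 + 42.4600 = 50.5400.

50.5400


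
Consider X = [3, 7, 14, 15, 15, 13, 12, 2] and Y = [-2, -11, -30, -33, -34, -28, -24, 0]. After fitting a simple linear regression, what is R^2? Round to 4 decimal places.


Fit the OLS line: b0 = 5.9477, b1 = -2.5874.
SSres = 4.6833.
SStot = 1349.5000.
R^2 = 1 - 4.6833/1349.5000 = 0.9965.

0.9965


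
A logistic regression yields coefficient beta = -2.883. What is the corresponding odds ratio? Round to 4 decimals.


exp(-2.883) = 0.0560.
So the odds ratio is 0.0560.

0.0560


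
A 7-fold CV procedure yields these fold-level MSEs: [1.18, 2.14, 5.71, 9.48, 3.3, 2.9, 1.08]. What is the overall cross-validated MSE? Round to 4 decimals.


Sum of fold MSEs = 25.7900.
Average = 25.7900 / 7 = 3.6843.

3.6843


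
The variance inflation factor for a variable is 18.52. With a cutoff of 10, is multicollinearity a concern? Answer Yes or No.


Check: VIF = 18.52 vs threshold = 10.
Since 18.52 >= 10, the answer is Yes.

Yes


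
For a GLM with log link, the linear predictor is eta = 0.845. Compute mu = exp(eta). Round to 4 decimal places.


Apply the inverse link:
mu = e^0.845 = 2.3280.

2.3280


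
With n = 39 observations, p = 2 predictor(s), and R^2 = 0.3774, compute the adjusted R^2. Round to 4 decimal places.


Using the formula:
(1 - 0.3774) = 0.6226.
Multiply by 38/36: 0.6226 * 38 = 23.6588, then 23.6588 / 36 = 0.6572.
Adj R^2 = 1 - 0.6572 = 0.3428.

0.3428


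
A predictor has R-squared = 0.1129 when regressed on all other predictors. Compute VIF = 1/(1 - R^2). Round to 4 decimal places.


VIF = 1 / (1 - 0.1129).
= 1 / 0.8871 = 1.1273.

1.1273


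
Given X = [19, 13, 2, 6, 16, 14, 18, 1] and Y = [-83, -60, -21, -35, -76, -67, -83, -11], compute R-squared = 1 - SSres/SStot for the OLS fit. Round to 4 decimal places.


After computing the OLS fit (b0=-10.3117, b1=-3.9720):
SSres = 37.7198, SStot = 5668.0000.
R^2 = 1 - 37.7198/5668.0000 = 0.9933.

0.9933


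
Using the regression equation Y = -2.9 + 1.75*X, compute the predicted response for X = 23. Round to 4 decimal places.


Substitute X = 23 into the equation:
Y = -2.9 + 1.75 * 23 = -2.9 + 40.2500 = 37.3500.

37.3500


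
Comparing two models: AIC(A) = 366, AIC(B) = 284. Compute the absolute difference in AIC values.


Compute |366 - 284| = 82.
Model B has the smaller AIC.

82


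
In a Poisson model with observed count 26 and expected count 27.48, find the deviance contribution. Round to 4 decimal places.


First: ln(26/27.48) = -0.055362.
Then: 26 * -0.055362 = -1.439412.
y - mu = 26 - 27.48 = -1.48.
D = 2(-1.439412 - -1.48) = 0.081176, which rounds to 0.0812.

0.0812


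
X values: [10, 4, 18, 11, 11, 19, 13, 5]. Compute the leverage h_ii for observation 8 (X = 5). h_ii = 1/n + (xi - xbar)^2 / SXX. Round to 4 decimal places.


Compute xbar = 11.3750 with n = 8 observations.
SXX = 201.8750.
Leverage = 1/8 + (5 - 11.3750)^2/201.8750 = 0.3263.

0.3263


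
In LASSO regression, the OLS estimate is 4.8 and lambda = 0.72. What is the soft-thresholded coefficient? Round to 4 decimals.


Absolute value: |4.8| = 4.8.
Compare to lambda = 0.72.
Since |beta| > lambda, coefficient = sign(beta)*(|beta| - lambda) = 4.0800.

4.0800


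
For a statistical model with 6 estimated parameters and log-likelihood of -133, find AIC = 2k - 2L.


AIC = 2k - 2*loglik = 2(6) - 2(-133).
= 12 + 266 = 278.

278


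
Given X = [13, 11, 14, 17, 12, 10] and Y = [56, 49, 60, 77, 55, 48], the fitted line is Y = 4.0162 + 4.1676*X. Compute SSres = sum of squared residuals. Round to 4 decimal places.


Predicted values from Y = 4.0162 + 4.1676*X.
Residuals: [-2.1950, -0.8598, -2.3626, 2.1346, 0.9726, 2.3078].
SSres = 21.9676.

21.9676


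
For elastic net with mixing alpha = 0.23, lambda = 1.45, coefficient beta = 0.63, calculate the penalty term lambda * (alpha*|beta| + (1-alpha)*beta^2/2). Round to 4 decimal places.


alpha * |beta| = 0.23 * 0.63 = 0.1449.
(1-alpha) * beta^2/2 = 0.77 * 0.3969/2 = 0.1528.
Total = 1.45 * (0.1449 + 0.1528) = 0.4317.

0.4317


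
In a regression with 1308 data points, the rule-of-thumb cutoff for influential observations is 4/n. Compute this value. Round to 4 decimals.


Cook's distance cutoff = 4/n = 4/1308.
= 0.0031.

0.0031


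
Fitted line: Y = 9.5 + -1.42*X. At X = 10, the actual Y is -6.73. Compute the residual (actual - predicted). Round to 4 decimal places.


Compute yhat = 9.5 + (-1.42)(10) = -4.7000.
Residual = actual - predicted = -6.73 - -4.7000 = -2.0300.

-2.0300


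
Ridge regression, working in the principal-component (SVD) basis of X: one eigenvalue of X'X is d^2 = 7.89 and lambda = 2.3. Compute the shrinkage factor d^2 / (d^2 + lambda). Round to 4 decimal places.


d^2 + lambda = 7.89 + 2.3 = 10.1900.
Shrinkage factor = 7.89/10.1900 = 0.7743.

0.7743


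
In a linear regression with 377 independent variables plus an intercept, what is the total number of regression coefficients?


Including the intercept, the model has 377 predictor coefficients + 1 intercept.
Total = 378.

378


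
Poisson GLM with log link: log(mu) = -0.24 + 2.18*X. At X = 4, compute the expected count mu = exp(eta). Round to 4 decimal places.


Linear predictor: eta = -0.24 + (2.18)(4) = 8.4800.
Expected count: mu = exp(8.4800) = 4817.4499.

4817.4499


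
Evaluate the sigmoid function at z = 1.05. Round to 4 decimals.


Compute exp(-1.0500) = 0.3499.
Sigmoid = 1 / (1 + 0.3499) = 1 / 1.3499 = 0.7408.

0.7408


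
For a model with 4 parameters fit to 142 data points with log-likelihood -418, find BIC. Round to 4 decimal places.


ln(142) = 4.955827.
k * ln(n) = 4 * 4.955827 = 19.823308.
-2L = 836.
BIC = 19.823308 + 836 = 855.823308, which rounds to 855.8233.

855.8233


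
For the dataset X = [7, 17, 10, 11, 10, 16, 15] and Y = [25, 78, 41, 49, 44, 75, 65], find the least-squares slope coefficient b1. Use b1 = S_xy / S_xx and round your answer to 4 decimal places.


First compute the means: xbar = 12.2857, ybar = 53.8571.
Then S_xx = sum((xi - xbar)^2) = 83.4286.
S_xy = sum((xi - xbar)(yi - ybar)) = 433.2857.
b1 = S_xy / S_xx = 433.2857 / 83.4286 = 5.1935.

5.1935


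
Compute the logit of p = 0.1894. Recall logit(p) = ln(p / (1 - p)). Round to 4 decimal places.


The odds are p/(1-p) = 0.1894 / 0.8106 = 0.2337.
logit(p) = ln(0.2337) = -1.4539.

-1.4539


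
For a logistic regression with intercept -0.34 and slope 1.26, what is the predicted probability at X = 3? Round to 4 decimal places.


Compute z = -0.34 + (1.26)(3) = 3.4400.
exp(-z) = 0.0321.
P = 1/(1 + 0.0321) = 0.9689.

0.9689


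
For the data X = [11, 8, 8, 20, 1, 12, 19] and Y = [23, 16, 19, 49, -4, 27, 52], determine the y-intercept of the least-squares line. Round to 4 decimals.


First find the slope: b1 = 2.9116.
Means: xbar = 11.2857, ybar = 26.0000.
b0 = ybar - b1 * xbar = 26.0000 - 2.9116 * 11.2857 = -6.8595.

-6.8595


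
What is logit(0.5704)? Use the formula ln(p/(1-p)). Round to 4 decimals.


The odds are p/(1-p) = 0.5704 / 0.4296 = 1.3277.
logit(p) = ln(1.3277) = 0.2835.

0.2835


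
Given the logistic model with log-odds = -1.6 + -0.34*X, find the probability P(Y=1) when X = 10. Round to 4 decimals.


z = -1.6 + -0.34 * 10 = -5.0000.
Sigmoid: P = 1 / (1 + exp(5.0000)) = 0.0067.

0.0067


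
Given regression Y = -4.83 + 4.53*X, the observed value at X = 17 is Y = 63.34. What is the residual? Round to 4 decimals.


Compute yhat = -4.83 + (4.53)(17) = 72.1800.
Residual = actual - predicted = 63.34 - 72.1800 = -8.8400.

-8.8400


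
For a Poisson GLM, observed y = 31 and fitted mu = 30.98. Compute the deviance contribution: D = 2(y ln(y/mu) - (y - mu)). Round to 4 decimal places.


First: ln(31/30.98) = 0.000645.
Then: 31 * 0.000645 = 0.019995.
y - mu = 31 - 30.98 = 0.02.
D = 2(0.019995 - 0.02) = -0.000010, which rounds to 0.0000.

0.0000


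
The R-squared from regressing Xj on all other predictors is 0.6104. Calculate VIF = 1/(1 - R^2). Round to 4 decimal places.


Using VIF = 1/(1 - R^2_j):
1 - 0.6104 = 0.3896.
VIF = 2.5667.

2.5667


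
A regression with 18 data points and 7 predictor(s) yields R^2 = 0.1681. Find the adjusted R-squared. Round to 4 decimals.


Using the formula:
(1 - 0.1681) = 0.8319.
Multiply by 17/10: 0.8319 * 17 = 14.1423, then 14.1423 / 10 = 1.4142.
Adj R^2 = 1 - 1.4142 = -0.4142.

-0.4142


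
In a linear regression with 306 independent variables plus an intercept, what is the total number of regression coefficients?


Total coefficients = number of predictors + 1 (for the intercept).
= 306 + 1 = 307.

307


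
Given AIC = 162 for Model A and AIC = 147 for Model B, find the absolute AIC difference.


|AIC_A - AIC_B| = |162 - 147| = 15.
Model B is preferred (lower AIC).

15


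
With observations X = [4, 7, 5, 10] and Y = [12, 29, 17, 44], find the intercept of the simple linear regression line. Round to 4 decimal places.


The slope is b1 = 5.3810.
Sample means are xbar = 6.5000 and ybar = 25.5000.
Intercept: b0 = 25.5000 - (5.3810)(6.5000) = -9.4762.

-9.4762


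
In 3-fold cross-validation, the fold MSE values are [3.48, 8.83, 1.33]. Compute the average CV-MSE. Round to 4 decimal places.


Add all fold MSEs: 13.6400.
Divide by k = 3: 13.6400/3 = 4.5467.

4.5467


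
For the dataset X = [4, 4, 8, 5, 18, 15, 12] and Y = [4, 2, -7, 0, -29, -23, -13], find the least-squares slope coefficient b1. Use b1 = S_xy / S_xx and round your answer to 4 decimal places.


The sample means are xbar = 9.4286 and ybar = -9.4286.
Compute S_xx = 191.7143 and S_xy = -432.7143.
Slope b1 = S_xy / S_xx = -432.7143 / 191.7143 = -2.2571.

-2.2571


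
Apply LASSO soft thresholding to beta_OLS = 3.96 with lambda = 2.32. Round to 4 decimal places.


Check: |3.96| = 3.96 vs lambda = 2.32.
Since |beta| > lambda, coefficient = sign(beta)*(|beta| - lambda) = 1.6400.
Soft-thresholded coefficient = 1.6400.

1.6400


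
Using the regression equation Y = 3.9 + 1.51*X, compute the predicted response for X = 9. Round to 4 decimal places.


Substitute X = 9 into the equation:
Y = 3.9 + 1.51 * 9 = 3.9 + 13.5900 = 17.4900.

17.4900


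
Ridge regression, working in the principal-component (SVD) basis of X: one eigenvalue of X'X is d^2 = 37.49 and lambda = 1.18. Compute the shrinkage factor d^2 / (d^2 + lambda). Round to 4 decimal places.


Denominator = d^2 + lambda = 37.49 + 1.18 = 38.6700.
Shrinkage = 37.49 / 38.6700 = 0.9695.

0.9695


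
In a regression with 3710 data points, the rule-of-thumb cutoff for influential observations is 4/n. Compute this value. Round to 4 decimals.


The threshold is 4/n.
4/3710 = 0.0011.

0.0011


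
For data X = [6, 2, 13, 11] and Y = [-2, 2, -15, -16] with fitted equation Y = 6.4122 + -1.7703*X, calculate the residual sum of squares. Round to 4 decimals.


For each point, residual = actual - predicted.
Residuals: [2.2096, -0.8716, 1.6017, -2.9389].
Sum of squared residuals = 16.8446.

16.8446


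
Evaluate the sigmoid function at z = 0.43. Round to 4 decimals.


exp(-0.4300) = 0.6505.
1 + exp(-z) = 1.6505.
sigmoid = 1/1.6505 = 0.6059.

0.6059


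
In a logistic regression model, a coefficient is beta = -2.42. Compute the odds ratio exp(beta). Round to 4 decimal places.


Odds ratio = exp(beta) = exp(-2.42).
= 0.0889.

0.0889


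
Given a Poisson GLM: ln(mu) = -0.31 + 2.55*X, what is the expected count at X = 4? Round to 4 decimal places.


eta = -0.31 + 2.55 * 4 = 9.8900.
mu = exp(9.8900) = 19732.0599.

19732.0599


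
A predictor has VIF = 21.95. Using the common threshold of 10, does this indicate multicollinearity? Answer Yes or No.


Compare VIF = 21.95 to the threshold of 10.
21.95 >= 10, so the answer is Yes.

Yes


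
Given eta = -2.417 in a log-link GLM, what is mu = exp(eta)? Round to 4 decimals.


Apply the inverse link:
mu = e^-2.417 = 0.0892.

0.0892


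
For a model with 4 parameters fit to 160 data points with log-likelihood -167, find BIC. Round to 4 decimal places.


k * ln(n) = 4 * ln(160) = 4 * 5.075174 = 20.300696.
-2 * loglik = -2 * (-167) = 334.
BIC = 20.300696 + 334 = 354.300696, which rounds to 354.3007.

354.3007


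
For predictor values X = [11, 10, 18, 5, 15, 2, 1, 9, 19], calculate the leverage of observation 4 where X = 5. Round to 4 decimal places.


n = 9, xbar = 10.0000.
SXX = sum((xi - xbar)^2) = 342.0000.
h = 1/9 + (5 - 10.0000)^2 / 342.0000 = 0.1842.

0.1842


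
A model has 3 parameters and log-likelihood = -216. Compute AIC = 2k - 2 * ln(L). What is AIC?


AIC = 2*3 - 2*(-216).
= 6 + 432 = 438.

438


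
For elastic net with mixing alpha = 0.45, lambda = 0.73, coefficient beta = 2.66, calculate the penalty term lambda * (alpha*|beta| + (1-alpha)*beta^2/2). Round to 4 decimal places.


L1 component = 0.45 * |2.66| = 1.1970.
L2 component = 0.55 * 2.66^2 / 2 = 1.9458.
Penalty = 0.73 * (1.1970 + 1.9458) = 0.73 * 3.1428 = 2.2942.

2.2942


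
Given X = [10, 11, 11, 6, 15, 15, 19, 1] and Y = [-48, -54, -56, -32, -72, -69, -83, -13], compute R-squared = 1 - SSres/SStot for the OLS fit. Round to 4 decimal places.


After computing the OLS fit (b0=-9.2759, b1=-4.0090):
SSres = 23.8570, SStot = 3591.8750.
R^2 = 1 - 23.8570/3591.8750 = 0.9934.

0.9934


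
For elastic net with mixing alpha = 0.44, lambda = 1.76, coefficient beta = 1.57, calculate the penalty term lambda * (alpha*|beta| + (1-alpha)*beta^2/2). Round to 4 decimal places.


alpha * |beta| = 0.44 * 1.57 = 0.6908.
(1-alpha) * beta^2/2 = 0.56 * 2.4649/2 = 0.6902.
Total = 1.76 * (0.6908 + 0.6902) = 2.4305.

2.4305


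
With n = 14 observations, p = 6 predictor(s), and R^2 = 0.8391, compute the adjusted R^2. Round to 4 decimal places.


Using the formula:
(1 - 0.8391) = 0.1609.
Multiply by 13/7: 0.1609 * 13 = 2.0917, then 2.0917 / 7 = 0.2988.
Adj R^2 = 1 - 0.2988 = 0.7012.

0.7012


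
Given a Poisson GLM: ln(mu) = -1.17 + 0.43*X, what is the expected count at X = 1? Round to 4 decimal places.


Compute eta = -1.17 + 0.43 * 1 = -0.7400.
Apply inverse link: mu = e^-0.7400 = 0.4771.

0.4771


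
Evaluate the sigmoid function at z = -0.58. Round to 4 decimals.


Compute exp(0.5800) = 1.7860.
Sigmoid = 1 / (1 + 1.7860) = 1 / 2.7860 = 0.3589.

0.3589


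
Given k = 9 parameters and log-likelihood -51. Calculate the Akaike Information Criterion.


AIC = 2k - 2*loglik = 2(9) - 2(-51).
= 18 + 102 = 120.

120


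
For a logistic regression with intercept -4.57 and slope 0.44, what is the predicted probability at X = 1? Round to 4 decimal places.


Linear predictor: z = -4.57 + 0.44 * 1 = -4.1300.
P = 1/(1 + exp(4.1300)) = 1/(1 + 62.1779) = 0.0158.

0.0158


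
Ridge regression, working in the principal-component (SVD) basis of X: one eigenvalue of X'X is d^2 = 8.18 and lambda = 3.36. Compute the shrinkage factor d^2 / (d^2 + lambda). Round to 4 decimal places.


Compute the denominator: 8.18 + 3.36 = 11.5400.
Shrinkage factor = 8.18 / 11.5400 = 0.7088.

0.7088


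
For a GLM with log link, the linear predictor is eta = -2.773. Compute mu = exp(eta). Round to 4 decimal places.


mu = exp(eta) = exp(-2.773).
= 0.0625.

0.0625


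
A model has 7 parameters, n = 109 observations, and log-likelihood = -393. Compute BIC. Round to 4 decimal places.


k * ln(n) = 7 * ln(109) = 7 * 4.691348 = 32.839436.
-2 * loglik = -2 * (-393) = 786.
BIC = 32.839436 + 786 = 818.839436, which rounds to 818.8394.

818.8394


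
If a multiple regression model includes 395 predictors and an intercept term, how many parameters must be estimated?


Including the intercept, the model has 395 predictor coefficients + 1 intercept.
Total = 396.

396


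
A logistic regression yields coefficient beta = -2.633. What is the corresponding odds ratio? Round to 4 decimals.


exp(-2.633) = 0.0719.
So the odds ratio is 0.0719.

0.0719


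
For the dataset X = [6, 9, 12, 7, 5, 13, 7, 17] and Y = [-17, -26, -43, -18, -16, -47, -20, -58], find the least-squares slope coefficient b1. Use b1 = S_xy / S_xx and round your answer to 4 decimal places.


Calculate xbar = 9.5000, ybar = -30.6250.
S_xx = 120.0000, S_xy = -467.5000.
Using b1 = S_xy / S_xx = -467.5000 / 120.0000, we get b1 = -3.8958.

-3.8958


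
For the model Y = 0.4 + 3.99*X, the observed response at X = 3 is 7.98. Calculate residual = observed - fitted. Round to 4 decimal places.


Predicted = 0.4 + 3.99 * 3 = 12.3700.
Residual = 7.98 - 12.3700 = -4.3900.

-4.3900


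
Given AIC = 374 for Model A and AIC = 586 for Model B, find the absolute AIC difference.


|AIC_A - AIC_B| = |374 - 586| = 212.
Model A is preferred (lower AIC).

212


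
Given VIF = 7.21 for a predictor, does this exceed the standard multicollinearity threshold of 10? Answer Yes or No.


Compare VIF = 7.21 to the threshold of 10.
7.21 < 10, so the answer is No.

No


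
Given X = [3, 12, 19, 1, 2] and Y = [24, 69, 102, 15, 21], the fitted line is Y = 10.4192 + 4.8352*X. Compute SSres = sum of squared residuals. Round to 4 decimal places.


For each point, residual = actual - predicted.
Residuals: [-0.9248, 0.5584, -0.2880, -0.2544, 0.9104].
Sum of squared residuals = 2.1436.

2.1436


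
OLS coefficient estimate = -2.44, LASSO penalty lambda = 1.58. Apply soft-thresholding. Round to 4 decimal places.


|beta_OLS| = 2.44.
lambda = 1.58.
Since |beta| > lambda, coefficient = sign(beta)*(|beta| - lambda) = -0.8600.
Result = -0.8600.

-0.8600


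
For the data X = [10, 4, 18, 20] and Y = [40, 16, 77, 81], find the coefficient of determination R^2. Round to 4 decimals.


Fit the OLS line: b0 = -1.0366, b1 = 4.1951.
SSres = 10.7561.
SStot = 2897.0000.
R^2 = 1 - 10.7561/2897.0000 = 0.9963.

0.9963


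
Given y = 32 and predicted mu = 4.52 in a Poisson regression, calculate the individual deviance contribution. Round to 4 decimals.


First: ln(32/4.52) = 1.957224.
Then: 32 * 1.957224 = 62.631168.
y - mu = 32 - 4.52 = 27.48.
D = 2(62.631168 - 27.48) = 70.302336, which rounds to 70.3023.

70.3023


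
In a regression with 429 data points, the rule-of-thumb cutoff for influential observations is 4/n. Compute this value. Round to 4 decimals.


Using the rule of thumb:
Threshold = 4 / 429 = 0.0093.

0.0093


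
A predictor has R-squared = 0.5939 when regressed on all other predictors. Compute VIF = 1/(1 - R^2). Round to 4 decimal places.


Using VIF = 1/(1 - R^2_j):
1 - 0.5939 = 0.4061.
VIF = 2.4624.

2.4624


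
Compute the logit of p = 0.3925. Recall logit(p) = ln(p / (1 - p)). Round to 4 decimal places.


1 - p = 0.6075.
p/(1-p) = 0.6461.
logit = ln(0.6461) = -0.4368.

-0.4368


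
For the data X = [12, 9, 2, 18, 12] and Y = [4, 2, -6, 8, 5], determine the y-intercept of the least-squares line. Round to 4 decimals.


First find the slope: b1 = 0.8891.
Means: xbar = 10.6000, ybar = 2.6000.
b0 = ybar - b1 * xbar = 2.6000 - 0.8891 * 10.6000 = -6.8240.

-6.8240


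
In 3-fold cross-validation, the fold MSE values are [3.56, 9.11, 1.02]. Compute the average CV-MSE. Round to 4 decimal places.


Add all fold MSEs: 13.6900.
Divide by k = 3: 13.6900/3 = 4.5633.

4.5633


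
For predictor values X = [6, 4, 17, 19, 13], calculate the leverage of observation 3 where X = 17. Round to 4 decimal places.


Compute xbar = 11.8000 with n = 5 observations.
SXX = 174.8000.
Leverage = 1/5 + (17 - 11.8000)^2/174.8000 = 0.3547.

0.3547


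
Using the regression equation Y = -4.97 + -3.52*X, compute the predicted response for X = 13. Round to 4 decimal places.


Plug X = 13 into Y = -4.97 + -3.52*X:
Y = -4.97 + -45.7600 = -50.7300.

-50.7300


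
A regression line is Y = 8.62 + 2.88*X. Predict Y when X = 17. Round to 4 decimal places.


Predicted value:
Y = 8.62 + (2.88)(17) = 8.62 + 48.9600 = 57.5800.

57.5800


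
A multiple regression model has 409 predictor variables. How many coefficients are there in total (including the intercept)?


Total coefficients = number of predictors + 1 (for the intercept).
= 409 + 1 = 410.

410


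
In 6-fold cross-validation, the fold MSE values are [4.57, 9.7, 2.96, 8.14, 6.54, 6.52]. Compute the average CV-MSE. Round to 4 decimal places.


Sum of fold MSEs = 38.4300.
Average = 38.4300 / 6 = 6.4050.

6.4050


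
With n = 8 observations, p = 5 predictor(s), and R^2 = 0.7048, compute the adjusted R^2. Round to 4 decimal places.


Plug in: Adj R^2 = 1 - (1 - 0.7048) * 7/2.
= 1 - 0.2952 * 7/2
= 1 - 2.0664 / 2
= 1 - 1.0332 = -0.0332.

-0.0332


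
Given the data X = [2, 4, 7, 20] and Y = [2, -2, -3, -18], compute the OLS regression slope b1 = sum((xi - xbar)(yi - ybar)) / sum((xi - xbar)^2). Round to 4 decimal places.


The sample means are xbar = 8.2500 and ybar = -5.2500.
Compute S_xx = 196.7500 and S_xy = -211.7500.
Slope b1 = S_xy / S_xx = -211.7500 / 196.7500 = -1.0762.

-1.0762


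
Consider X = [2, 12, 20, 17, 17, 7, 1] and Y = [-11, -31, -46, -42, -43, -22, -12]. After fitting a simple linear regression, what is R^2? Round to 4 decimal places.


After computing the OLS fit (b0=-8.6042, b1=-1.9312):
SSres = 9.1958, SStot = 1317.7143.
R^2 = 1 - 9.1958/1317.7143 = 0.9930.

0.9930


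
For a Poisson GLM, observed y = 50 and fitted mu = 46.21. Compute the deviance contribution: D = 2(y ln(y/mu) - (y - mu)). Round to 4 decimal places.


Compute y*ln(y/mu) = 50*ln(50/46.21) = 50*0.078827 = 3.941350.
y - mu = 3.79.
D = 2*(3.941350 - (3.79)) = 0.302700, which rounds to 0.3027.

0.3027


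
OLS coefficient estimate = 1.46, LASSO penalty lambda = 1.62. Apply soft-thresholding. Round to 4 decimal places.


|beta_OLS| = 1.46.
lambda = 1.62.
Since |beta| <= lambda, the coefficient is set to 0.
Result = 0.0000.

0.0000


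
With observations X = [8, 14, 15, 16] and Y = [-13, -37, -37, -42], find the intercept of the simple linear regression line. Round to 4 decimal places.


First find the slope: b1 = -3.6065.
Means: xbar = 13.2500, ybar = -32.2500.
b0 = ybar - b1 * xbar = -32.2500 - -3.6065 * 13.2500 = 15.5355.

15.5355


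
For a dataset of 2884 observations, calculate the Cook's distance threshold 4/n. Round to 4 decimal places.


The threshold is 4/n.
4/2884 = 0.0014.

0.0014


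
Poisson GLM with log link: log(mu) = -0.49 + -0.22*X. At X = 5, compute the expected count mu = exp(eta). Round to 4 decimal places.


Compute eta = -0.49 + -0.22 * 5 = -1.5900.
Apply inverse link: mu = e^-1.5900 = 0.2039.

0.2039


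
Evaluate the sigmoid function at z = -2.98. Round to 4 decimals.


Compute exp(2.9800) = 19.6878.
Sigmoid = 1 / (1 + 19.6878) = 1 / 20.6878 = 0.0483.

0.0483


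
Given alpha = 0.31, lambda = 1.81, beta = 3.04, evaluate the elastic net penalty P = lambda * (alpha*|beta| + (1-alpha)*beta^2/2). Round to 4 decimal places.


L1 component = 0.31 * |3.04| = 0.9424.
L2 component = 0.69 * 3.04^2 / 2 = 3.1884.
Penalty = 1.81 * (0.9424 + 3.1884) = 1.81 * 4.1308 = 7.4767.

7.4767


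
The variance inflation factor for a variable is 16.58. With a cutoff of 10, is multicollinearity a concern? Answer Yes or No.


Check: VIF = 16.58 vs threshold = 10.
Since 16.58 >= 10, the answer is Yes.

Yes


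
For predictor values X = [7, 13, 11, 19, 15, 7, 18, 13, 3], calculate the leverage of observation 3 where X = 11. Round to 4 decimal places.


Mean of X: xbar = 11.7778.
SXX = 227.5556.
For X = 11: h = 1/9 + (11 - 11.7778)^2/227.5556 = 0.1138.

0.1138


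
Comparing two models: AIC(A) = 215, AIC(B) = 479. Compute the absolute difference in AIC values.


Absolute difference = |215 - 479| = 264.
The model with lower AIC (A) is preferred.

264


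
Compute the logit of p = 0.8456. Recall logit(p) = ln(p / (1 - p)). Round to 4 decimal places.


Compute the odds: 0.8456/0.1544 = 5.4767.
Take the natural log: ln(5.4767) = 1.7005.

1.7005


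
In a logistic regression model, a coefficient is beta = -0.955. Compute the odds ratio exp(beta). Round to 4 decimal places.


Odds ratio = exp(beta) = exp(-0.955).
= 0.3848.

0.3848


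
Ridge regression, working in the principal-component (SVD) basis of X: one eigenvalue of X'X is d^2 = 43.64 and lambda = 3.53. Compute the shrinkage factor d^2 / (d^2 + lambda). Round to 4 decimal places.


Compute the denominator: 43.64 + 3.53 = 47.1700.
Shrinkage factor = 43.64 / 47.1700 = 0.9252.

0.9252


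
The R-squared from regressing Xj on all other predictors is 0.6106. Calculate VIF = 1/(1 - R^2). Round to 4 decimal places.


VIF = 1 / (1 - 0.6106).
= 1 / 0.3894 = 2.5681.

2.5681


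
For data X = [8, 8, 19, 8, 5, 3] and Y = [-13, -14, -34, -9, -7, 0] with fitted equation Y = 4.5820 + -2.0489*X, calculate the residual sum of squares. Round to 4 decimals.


For each point, residual = actual - predicted.
Residuals: [-1.1908, -2.1908, 0.3471, 2.8092, -1.3375, 1.5647].
Sum of squared residuals = 18.4669.

18.4669


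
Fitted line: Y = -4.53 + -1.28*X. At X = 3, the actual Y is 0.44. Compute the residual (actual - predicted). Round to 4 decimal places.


Compute yhat = -4.53 + (-1.28)(3) = -8.3700.
Residual = actual - predicted = 0.44 - -8.3700 = 8.8100.

8.8100


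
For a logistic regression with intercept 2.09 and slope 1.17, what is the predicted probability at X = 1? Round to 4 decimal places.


z = 2.09 + 1.17 * 1 = 3.2600.
Sigmoid: P = 1 / (1 + exp(-3.2600)) = 0.9630.

0.9630


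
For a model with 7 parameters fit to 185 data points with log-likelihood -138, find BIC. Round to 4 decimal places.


Compute k*ln(n) = 7*ln(185) = 7*5.220356 = 36.542492.
Then -2*loglik = 276.
BIC = 36.542492 + 276 = 312.542492, which rounds to 312.5425.

312.5425


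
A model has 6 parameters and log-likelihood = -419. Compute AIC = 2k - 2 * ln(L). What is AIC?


AIC = 2k - 2*loglik = 2(6) - 2(-419).
= 12 + 838 = 850.

850


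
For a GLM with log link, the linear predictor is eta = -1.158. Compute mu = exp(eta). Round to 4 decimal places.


Apply the inverse link:
mu = e^-1.158 = 0.3141.

0.3141


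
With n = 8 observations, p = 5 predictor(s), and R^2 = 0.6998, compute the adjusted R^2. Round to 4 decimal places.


Adjusted R^2 = 1 - (1 - R^2) * (n-1)/(n-p-1).
(1 - R^2) = 0.3002.
(n-1)/(n-p-1) = 7/2.
(1 - R^2) * (n-1) = 0.3002 * 7 = 2.1014.
Divide by (n-p-1): 2.1014 / 2 = 1.0507.
Adj R^2 = 1 - 1.0507 = -0.0507.

-0.0507


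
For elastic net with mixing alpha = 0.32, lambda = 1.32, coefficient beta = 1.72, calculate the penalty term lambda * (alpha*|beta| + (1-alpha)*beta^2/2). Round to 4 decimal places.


Compute:
L1 = 0.32 * 1.72 = 0.5504.
L2 = 0.68 * 1.72^2 / 2 = 1.0059.
Penalty = 1.32 * (0.5504 + 1.0059) = 2.0543.

2.0543


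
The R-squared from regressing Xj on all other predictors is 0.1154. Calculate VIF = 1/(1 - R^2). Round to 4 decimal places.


VIF = 1 / (1 - 0.1154).
= 1 / 0.8846 = 1.1305.

1.1305


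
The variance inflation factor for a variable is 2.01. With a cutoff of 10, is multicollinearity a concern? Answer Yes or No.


Check: VIF = 2.01 vs threshold = 10.
Since 2.01 < 10, the answer is No.

No


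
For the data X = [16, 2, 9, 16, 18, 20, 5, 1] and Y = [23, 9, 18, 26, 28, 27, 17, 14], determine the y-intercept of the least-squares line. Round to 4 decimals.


Compute b1 = 0.8612 from the OLS formula.
With xbar = 10.8750 and ybar = 20.2500, the intercept is:
b0 = 20.2500 - 0.8612 * 10.8750 = 10.8840.

10.8840


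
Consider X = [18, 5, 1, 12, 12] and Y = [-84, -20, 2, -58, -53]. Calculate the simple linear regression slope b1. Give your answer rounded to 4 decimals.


Calculate xbar = 9.6000, ybar = -42.6000.
S_xx = 177.2000, S_xy = -897.2000.
Using b1 = S_xy / S_xx = -897.2000 / 177.2000, we get b1 = -5.0632.

-5.0632


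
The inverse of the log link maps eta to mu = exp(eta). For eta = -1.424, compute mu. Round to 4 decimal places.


mu = exp(eta) = exp(-1.424).
= 0.2407.

0.2407


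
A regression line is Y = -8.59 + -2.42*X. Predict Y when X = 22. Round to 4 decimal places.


Predicted value:
Y = -8.59 + (-2.42)(22) = -8.59 + -53.2400 = -61.8300.

-61.8300


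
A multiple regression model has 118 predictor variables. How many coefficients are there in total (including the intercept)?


Including the intercept, the model has 118 predictor coefficients + 1 intercept.
Total = 119.

119


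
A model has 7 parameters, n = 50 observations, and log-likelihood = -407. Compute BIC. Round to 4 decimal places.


k * ln(n) = 7 * ln(50) = 7 * 3.912023 = 27.384161.
-2 * loglik = -2 * (-407) = 814.
BIC = 27.384161 + 814 = 841.384161, which rounds to 841.3842.

841.3842


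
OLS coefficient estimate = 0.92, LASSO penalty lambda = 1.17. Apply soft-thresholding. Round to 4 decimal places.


|beta_OLS| = 0.92.
lambda = 1.17.
Since |beta| <= lambda, the coefficient is set to 0.
Result = 0.0000.

0.0000


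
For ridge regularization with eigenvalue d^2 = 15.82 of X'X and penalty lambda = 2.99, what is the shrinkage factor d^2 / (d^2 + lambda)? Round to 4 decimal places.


d^2 + lambda = 15.82 + 2.99 = 18.8100.
Shrinkage factor = 15.82/18.8100 = 0.8410.

0.8410


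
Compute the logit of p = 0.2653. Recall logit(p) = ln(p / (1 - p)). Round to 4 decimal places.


The odds are p/(1-p) = 0.2653 / 0.7347 = 0.3611.
logit(p) = ln(0.3611) = -1.0186.

-1.0186


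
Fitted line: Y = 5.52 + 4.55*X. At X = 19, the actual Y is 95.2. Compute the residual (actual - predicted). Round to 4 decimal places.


Compute yhat = 5.52 + (4.55)(19) = 91.9700.
Residual = actual - predicted = 95.2 - 91.9700 = 3.2300.

3.2300


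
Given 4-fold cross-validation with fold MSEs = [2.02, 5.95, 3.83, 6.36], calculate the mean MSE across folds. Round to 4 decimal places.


Add all fold MSEs: 18.1600.
Divide by k = 4: 18.1600/4 = 4.5400.

4.5400


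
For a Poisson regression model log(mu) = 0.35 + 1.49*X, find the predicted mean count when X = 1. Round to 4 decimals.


Linear predictor: eta = 0.35 + (1.49)(1) = 1.8400.
Expected count: mu = exp(1.8400) = 6.2965.

6.2965


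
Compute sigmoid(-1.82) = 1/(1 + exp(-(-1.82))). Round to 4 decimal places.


Compute exp(1.8200) = 6.1719.
Sigmoid = 1 / (1 + 6.1719) = 1 / 7.1719 = 0.1394.

0.1394


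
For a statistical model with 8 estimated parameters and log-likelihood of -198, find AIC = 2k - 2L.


AIC = 2k - 2*loglik = 2(8) - 2(-198).
= 16 + 396 = 412.

412


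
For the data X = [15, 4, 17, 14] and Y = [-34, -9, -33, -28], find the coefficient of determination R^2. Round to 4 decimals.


After computing the OLS fit (b0=-1.3713, b1=-1.9703):
SSres = 13.9109, SStot = 406.0000.
R^2 = 1 - 13.9109/406.0000 = 0.9657.

0.9657


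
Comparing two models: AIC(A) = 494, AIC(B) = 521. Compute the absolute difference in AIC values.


Absolute difference = |494 - 521| = 27.
The model with lower AIC (A) is preferred.

27


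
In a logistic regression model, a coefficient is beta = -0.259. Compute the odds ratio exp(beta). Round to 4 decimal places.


The odds ratio is computed as:
OR = e^(-0.259) = 0.7718.

0.7718


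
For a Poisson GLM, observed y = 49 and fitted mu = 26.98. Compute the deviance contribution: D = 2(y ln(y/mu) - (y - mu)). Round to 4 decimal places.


Compute y*ln(y/mu) = 49*ln(49/26.98) = 49*0.596724 = 29.239476.
y - mu = 22.02.
D = 2*(29.239476 - (22.02)) = 14.438952, which rounds to 14.4390.

14.4390
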